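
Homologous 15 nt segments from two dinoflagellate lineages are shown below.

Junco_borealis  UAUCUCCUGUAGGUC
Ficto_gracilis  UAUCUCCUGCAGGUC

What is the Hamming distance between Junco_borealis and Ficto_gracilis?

1

A single mismatch occurs at site 10 (U→C).
That gives 1 mismatch out of 15 aligned sites, so the Hamming distance is 1.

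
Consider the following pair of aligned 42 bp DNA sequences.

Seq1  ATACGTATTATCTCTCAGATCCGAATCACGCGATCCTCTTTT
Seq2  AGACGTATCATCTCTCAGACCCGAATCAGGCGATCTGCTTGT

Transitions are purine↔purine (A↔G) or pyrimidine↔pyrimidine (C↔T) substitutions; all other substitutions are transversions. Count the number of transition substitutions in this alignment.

The sequences differ at positions 2 (T/G, transversion), 9 (T/C, transition), 20 (T/C, transition), 29 (C/G, transversion), 36 (C/T, transition), 37 (T/G, transversion), 41 (T/G, transversion).
Of the 7 differences, 3 transitions and 4 transversions, so the answer is 3.

3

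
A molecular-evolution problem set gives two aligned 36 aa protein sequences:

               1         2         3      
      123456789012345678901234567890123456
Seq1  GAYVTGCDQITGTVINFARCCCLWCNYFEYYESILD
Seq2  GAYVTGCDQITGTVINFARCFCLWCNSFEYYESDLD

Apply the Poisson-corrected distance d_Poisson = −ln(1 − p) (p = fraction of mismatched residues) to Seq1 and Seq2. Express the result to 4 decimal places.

0.0870

Mismatches occur at site 21 (C↔F), site 27 (Y↔S), site 34 (I↔D).
p = 3/36 = 0.083333.
d = −ln(1 − 0.083333) = −ln(0.916667) = 0.0870.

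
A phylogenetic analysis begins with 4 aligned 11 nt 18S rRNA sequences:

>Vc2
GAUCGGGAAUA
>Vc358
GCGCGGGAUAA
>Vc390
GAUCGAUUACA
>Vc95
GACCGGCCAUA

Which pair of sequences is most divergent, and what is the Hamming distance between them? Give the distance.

7

Pairwise Hamming distances:
  Vc2 vs Vc358: 4
  Vc2 vs Vc390: 4
  Vc2 vs Vc95: 3
  Vc358 vs Vc390: 7
  Vc358 vs Vc95: 6
  Vc390 vs Vc95: 5
The largest is 7, between Vc358 and Vc390.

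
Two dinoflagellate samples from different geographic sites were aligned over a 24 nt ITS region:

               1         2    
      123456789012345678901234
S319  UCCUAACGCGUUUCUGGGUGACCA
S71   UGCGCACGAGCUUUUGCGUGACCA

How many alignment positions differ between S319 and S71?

7

The sequences differ at positions 2 (C/G), 4 (U/G), 5 (A/C), 9 (C/A), 11 (U/C), 14 (C/U), 17 (G/C).
That gives 7 mismatches out of 24 aligned sites, so the Hamming distance is 7.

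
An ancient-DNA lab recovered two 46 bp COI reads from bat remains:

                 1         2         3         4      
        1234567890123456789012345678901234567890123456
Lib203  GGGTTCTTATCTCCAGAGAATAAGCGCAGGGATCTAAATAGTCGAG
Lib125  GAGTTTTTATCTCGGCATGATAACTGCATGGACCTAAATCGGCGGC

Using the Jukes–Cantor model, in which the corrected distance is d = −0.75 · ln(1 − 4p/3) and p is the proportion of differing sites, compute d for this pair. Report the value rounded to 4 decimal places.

The sequences differ at positions 2 (G/A), 6 (C/T), 14 (C/G), 15 (A/G), 16 (G/C), 18 (G/T), 19 (A/G), 24 (G/C), 25 (C/T), 29 (G/T), 33 (T/C), 40 (A/C), 42 (T/G), 45 (A/G), 46 (G/C).
p = 15/46 = 0.326087.
d = −0.75 · ln(1 − (4/3)·0.326087) = −0.75 · ln(0.565217) = −0.75 · (-0.570546) = 0.4279.

0.4279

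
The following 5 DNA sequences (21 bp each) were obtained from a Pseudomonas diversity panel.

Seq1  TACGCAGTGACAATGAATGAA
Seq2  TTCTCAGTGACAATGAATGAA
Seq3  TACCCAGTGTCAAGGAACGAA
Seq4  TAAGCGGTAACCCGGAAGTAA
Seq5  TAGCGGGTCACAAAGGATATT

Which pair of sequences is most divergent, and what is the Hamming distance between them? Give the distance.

Pairwise Hamming distances:
  Seq1 vs Seq2: 2
  Seq1 vs Seq3: 4
  Seq1 vs Seq4: 8
  Seq1 vs Seq5: 10
  Seq2 vs Seq3: 5
  Seq2 vs Seq4: 10
  Seq2 vs Seq5: 11
  Seq3 vs Seq4: 9
  Seq3 vs Seq5: 11
  Seq4 vs Seq5: 12
The largest is 12, between Seq4 and Seq5.

12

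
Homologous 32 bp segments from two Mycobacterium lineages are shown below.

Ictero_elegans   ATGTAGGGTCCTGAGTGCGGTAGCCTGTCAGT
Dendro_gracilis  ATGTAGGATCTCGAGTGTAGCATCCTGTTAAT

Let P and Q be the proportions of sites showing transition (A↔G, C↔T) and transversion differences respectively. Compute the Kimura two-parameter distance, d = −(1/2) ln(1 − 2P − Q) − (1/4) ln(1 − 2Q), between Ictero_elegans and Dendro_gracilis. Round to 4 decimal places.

Differing sites — 8:G/A (Ti); 11:C/T (Ti); 12:T/C (Ti); 18:C/T (Ti); 19:G/A (Ti); 21:T/C (Ti); 23:G/T (Tv); 29:C/T (Ti); 31:G/A (Ti).
Of the 9 differences, 8 transitions and 1 transversion over 32 sites: P = 8/32 = 0.250000, Q = 1/32 = 0.031250.
d = −0.5·ln(0.468750) − 0.25·ln(0.937500) = −0.5·(-0.757686) − 0.25·(-0.064539) = 0.3950.

0.3950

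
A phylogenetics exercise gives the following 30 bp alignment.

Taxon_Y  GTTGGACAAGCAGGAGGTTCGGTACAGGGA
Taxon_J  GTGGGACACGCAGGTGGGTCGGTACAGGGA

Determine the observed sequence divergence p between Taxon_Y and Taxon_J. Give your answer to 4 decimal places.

0.1333

Differing sites — 3:T/G; 9:A/C; 15:A/T; 18:T/G.
There are 4 differences over 30 sites, so p = 4/30 = 0.1333.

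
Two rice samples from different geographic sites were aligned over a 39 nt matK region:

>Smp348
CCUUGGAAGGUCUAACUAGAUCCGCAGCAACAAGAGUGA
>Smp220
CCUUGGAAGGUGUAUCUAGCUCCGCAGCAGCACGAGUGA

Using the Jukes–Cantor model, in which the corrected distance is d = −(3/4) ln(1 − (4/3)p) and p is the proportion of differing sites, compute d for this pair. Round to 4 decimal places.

The sequences differ at positions 12 (C/G), 15 (A/U), 20 (A/C), 30 (A/G), 33 (A/C).
p = 5/39 = 0.128205.
d = −0.75 · ln(1 − (4/3)·0.128205) = −0.75 · ln(0.829060) = −0.75 · (-0.187463) = 0.1406.

0.1406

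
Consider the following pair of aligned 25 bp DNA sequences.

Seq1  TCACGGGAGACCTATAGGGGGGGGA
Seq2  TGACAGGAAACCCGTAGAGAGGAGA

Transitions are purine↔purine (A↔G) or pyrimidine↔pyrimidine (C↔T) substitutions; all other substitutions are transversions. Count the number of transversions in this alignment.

The sequences differ at positions 2 (C/G, transversion), 5 (G/A, transition), 9 (G/A, transition), 13 (T/C, transition), 14 (A/G, transition), 18 (G/A, transition), 20 (G/A, transition), 23 (G/A, transition).
Of the 8 differences, 7 transitions and 1 transversion, so the answer is 1.

1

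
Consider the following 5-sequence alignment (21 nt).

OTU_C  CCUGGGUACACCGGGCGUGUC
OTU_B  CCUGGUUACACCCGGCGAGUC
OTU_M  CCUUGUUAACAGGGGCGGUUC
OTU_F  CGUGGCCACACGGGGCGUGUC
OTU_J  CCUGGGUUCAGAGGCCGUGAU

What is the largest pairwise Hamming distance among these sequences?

12

Pairwise Hamming distances:
  OTU_C vs OTU_B: 3
  OTU_C vs OTU_M: 8
  OTU_C vs OTU_F: 4
  OTU_C vs OTU_J: 6
  OTU_B vs OTU_M: 8
  OTU_B vs OTU_F: 6
  OTU_B vs OTU_J: 9
  OTU_M vs OTU_F: 9
  OTU_M vs OTU_J: 12
  OTU_F vs OTU_J: 9
The largest is 12, between OTU_M and OTU_J.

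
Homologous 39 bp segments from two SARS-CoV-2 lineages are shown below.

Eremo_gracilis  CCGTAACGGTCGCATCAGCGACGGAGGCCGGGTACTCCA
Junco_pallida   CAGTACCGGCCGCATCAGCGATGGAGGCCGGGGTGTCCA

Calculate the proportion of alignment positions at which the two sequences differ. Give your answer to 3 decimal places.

0.179

Differing sites — 2:C/A; 6:A/C; 10:T/C; 22:C/T; 33:T/G; 34:A/T; 35:C/G.
There are 7 differences over 39 sites, so p = 7/39 = 0.179.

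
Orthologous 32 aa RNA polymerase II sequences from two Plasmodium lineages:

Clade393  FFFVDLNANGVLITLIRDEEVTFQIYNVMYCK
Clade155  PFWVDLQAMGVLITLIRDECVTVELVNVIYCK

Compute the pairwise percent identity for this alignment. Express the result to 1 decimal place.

68.8%

Mismatches occur at site 1 (F/P), site 3 (F/W), site 7 (N/Q), site 9 (N/M), site 20 (E/C), site 23 (F/V), site 24 (Q/E), site 25 (I/L), site 26 (Y/V), site 29 (M/I).
22 of the 32 sites match, so the percent identity is 22/32 × 100 = 68.8%.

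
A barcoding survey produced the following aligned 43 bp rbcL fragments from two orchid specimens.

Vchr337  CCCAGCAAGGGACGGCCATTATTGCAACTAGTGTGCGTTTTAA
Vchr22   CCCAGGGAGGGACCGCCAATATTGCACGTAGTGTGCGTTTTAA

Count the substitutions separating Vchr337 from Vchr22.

Mismatches occur at site 6 (C→G), site 7 (A→G), site 14 (G→C), site 19 (T→A), site 27 (A→C), site 28 (C→G).
That gives 6 mismatches out of 43 aligned sites, so the Hamming distance is 6.

6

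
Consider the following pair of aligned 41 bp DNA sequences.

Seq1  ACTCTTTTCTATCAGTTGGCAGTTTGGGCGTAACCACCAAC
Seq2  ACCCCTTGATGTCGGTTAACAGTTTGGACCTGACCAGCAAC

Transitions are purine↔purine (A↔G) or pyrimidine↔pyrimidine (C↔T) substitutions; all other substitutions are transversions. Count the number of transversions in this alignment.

Mismatches occur at site 3 (T/C, transition), site 5 (T/C, transition), site 8 (T/G, transversion), site 9 (C/A, transversion), site 11 (A/G, transition), site 14 (A/G, transition), site 18 (G/A, transition), site 19 (G/A, transition), site 28 (G/A, transition), site 30 (G/C, transversion), site 32 (A/G, transition), site 37 (C/G, transversion).
Of the 12 differences, 8 transitions and 4 transversions, so the answer is 4.

4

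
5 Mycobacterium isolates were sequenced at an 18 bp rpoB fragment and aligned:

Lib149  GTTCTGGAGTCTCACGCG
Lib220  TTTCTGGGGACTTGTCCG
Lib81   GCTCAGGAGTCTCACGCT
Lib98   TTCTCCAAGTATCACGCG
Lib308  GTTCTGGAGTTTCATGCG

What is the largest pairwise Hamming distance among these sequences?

Pairwise Hamming distances:
  Lib149 vs Lib220: 7
  Lib149 vs Lib81: 3
  Lib149 vs Lib98: 7
  Lib149 vs Lib308: 2
  Lib220 vs Lib81: 10
  Lib220 vs Lib98: 12
  Lib220 vs Lib308: 7
  Lib81 vs Lib98: 9
  Lib81 vs Lib308: 5
  Lib98 vs Lib308: 8
The largest is 12, between Lib220 and Lib98.

12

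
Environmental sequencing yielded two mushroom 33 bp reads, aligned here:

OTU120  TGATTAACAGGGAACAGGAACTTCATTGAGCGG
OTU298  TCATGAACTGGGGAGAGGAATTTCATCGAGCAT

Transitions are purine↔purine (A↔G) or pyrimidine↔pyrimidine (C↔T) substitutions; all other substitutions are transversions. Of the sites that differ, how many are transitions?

The sequences differ at positions 2 (G/C, transversion), 5 (T/G, transversion), 9 (A/T, transversion), 13 (A/G, transition), 15 (C/G, transversion), 21 (C/T, transition), 27 (T/C, transition), 32 (G/A, transition), 33 (G/T, transversion).
Of the 9 differences, 4 transitions and 5 transversions, so the answer is 4.

4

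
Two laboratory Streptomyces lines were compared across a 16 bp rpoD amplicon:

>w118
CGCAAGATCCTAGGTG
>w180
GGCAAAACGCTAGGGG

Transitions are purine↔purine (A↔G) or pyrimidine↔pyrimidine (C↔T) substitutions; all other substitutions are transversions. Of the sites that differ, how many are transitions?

2

The sequences differ at positions 1 (C/G, transversion), 6 (G/A, transition), 8 (T/C, transition), 9 (C/G, transversion), 15 (T/G, transversion).
Of the 5 differences, 2 transitions and 3 transversions, so the answer is 2.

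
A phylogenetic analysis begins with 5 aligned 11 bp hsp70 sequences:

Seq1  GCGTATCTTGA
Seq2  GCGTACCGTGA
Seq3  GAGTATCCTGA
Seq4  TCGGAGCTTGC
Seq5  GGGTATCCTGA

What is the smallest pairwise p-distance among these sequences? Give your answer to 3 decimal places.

Pairwise Hamming distances:
  Seq1 vs Seq2: 2
  Seq1 vs Seq3: 2
  Seq1 vs Seq4: 4
  Seq1 vs Seq5: 2
  Seq2 vs Seq3: 3
  Seq2 vs Seq4: 5
  Seq2 vs Seq5: 3
  Seq3 vs Seq4: 6
  Seq3 vs Seq5: 1
  Seq4 vs Seq5: 6
The smallest is 1 mismatch, between Seq3 and Seq5; p = 1/11 = 0.091.

0.091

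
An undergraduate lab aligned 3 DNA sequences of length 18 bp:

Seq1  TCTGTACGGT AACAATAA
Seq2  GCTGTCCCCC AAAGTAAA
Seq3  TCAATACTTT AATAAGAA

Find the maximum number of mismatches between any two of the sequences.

11

Pairwise Hamming distances:
  Seq1 vs Seq2: 9
  Seq1 vs Seq3: 6
  Seq2 vs Seq3: 11
The largest is 11, between Seq2 and Seq3.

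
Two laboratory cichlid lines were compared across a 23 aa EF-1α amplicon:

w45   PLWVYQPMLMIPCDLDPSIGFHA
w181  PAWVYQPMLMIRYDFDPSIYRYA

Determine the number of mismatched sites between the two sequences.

7

The sequences differ at positions 2 (L/A), 12 (P/R), 13 (C/Y), 15 (L/F), 20 (G/Y), 21 (F/R), 22 (H/Y).
That gives 7 mismatches out of 23 aligned sites, so the Hamming distance is 7.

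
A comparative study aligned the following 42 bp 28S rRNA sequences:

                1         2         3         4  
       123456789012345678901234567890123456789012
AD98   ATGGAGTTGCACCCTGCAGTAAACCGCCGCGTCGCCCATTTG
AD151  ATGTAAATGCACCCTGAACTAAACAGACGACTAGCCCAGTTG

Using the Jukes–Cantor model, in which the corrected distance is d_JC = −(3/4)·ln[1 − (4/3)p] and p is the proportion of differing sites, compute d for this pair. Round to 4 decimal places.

0.3222

Mismatches occur at site 4 (G→T), site 6 (G→A), site 7 (T→A), site 17 (C→A), site 19 (G→C), site 25 (C→A), site 27 (C→A), site 30 (C→A), site 31 (G→C), site 33 (C→A), site 39 (T→G).
p = 11/42 = 0.261905.
d = −0.75 · ln(1 − (4/3)·0.261905) = −0.75 · ln(0.650793) = −0.75 · (-0.429564) = 0.3222.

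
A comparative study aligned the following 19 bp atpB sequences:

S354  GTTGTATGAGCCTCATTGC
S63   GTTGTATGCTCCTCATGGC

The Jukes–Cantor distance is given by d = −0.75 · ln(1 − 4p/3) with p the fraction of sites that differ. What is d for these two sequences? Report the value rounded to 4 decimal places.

Differing sites — 9:A/C; 10:G/T; 17:T/G.
p = 3/19 = 0.157895.
d = −0.75 · ln(1 − (4/3)·0.157895) = −0.75 · ln(0.789473) = −0.75 · (-0.236390) = 0.1773.

0.1773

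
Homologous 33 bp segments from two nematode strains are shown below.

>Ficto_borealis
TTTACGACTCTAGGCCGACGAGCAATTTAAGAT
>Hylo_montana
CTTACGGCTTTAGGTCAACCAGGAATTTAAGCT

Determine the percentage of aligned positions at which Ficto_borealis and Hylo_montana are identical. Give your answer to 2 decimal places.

Differing sites — 1:T/C; 7:A/G; 10:C/T; 15:C/T; 17:G/A; 20:G/C; 23:C/G; 32:A/C.
25 of the 33 sites match, so the percent identity is 25/33 × 100 = 75.76%.

75.76%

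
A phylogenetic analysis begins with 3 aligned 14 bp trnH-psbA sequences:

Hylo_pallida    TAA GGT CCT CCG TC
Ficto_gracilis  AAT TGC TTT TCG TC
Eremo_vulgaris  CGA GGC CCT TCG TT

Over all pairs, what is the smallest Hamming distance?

Pairwise Hamming distances:
  Hylo_pallida vs Ficto_gracilis: 7
  Hylo_pallida vs Eremo_vulgaris: 5
  Ficto_gracilis vs Eremo_vulgaris: 7
The smallest is 5, between Hylo_pallida and Eremo_vulgaris.

5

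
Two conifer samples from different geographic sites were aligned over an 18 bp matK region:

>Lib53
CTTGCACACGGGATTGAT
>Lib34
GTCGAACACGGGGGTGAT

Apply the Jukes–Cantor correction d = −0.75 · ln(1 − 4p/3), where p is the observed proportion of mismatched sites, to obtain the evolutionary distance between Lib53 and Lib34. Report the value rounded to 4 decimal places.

Differing sites — 1:C/G; 3:T/C; 5:C/A; 13:A/G; 14:T/G.
p = 5/18 = 0.277778.
d = −0.75 · ln(1 − (4/3)·0.277778) = −0.75 · ln(0.629629) = −0.75 · (-0.462625) = 0.3470.

0.3470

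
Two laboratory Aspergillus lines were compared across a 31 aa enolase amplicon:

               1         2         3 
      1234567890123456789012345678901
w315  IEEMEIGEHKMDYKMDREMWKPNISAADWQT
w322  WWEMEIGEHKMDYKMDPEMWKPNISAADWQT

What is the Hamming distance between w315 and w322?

3

The sequences differ at positions 1 (I/W), 2 (E/W), 17 (R/P).
That gives 3 mismatches out of 31 aligned sites, so the Hamming distance is 3.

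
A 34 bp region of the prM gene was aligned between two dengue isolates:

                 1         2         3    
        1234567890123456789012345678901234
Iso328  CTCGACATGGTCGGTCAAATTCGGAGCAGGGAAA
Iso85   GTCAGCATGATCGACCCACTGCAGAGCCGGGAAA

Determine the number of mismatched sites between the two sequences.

11

Mismatches occur at site 1 (C→G), site 4 (G→A), site 5 (A→G), site 10 (G→A), site 14 (G→A), site 15 (T→C), site 17 (A→C), site 19 (A→C), site 21 (T→G), site 23 (G→A), site 28 (A→C).
That gives 11 mismatches out of 34 aligned sites, so the Hamming distance is 11.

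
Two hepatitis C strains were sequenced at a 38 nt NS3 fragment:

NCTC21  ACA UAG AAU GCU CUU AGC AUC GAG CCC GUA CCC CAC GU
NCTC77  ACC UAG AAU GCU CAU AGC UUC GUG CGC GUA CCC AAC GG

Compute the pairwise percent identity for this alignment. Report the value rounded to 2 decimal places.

The sequences differ at positions 3 (A/C), 14 (U/A), 19 (A/U), 23 (A/U), 26 (C/G), 34 (C/A), 38 (U/G).
31 of the 38 sites match, so the percent identity is 31/38 × 100 = 81.58%.

81.58%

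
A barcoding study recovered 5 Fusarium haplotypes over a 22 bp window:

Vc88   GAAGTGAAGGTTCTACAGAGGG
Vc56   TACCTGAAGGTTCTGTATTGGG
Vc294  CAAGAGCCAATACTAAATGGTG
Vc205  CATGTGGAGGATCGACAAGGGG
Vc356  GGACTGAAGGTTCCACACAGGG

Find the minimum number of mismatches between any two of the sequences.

4

Pairwise Hamming distances:
  Vc88 vs Vc56: 7
  Vc88 vs Vc294: 11
  Vc88 vs Vc205: 7
  Vc88 vs Vc356: 4
  Vc56 vs Vc294: 13
  Vc56 vs Vc205: 10
  Vc56 vs Vc356: 8
  Vc294 vs Vc205: 12
  Vc294 vs Vc356: 14
  Vc205 vs Vc356: 9
The smallest is 4, between Vc88 and Vc356.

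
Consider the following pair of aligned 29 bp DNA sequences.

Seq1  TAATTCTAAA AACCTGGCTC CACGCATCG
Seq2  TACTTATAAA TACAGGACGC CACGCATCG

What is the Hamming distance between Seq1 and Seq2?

Mismatches occur at site 3 (A↔C), site 6 (C↔A), site 11 (A↔T), site 14 (C↔A), site 15 (T↔G), site 17 (G↔A), site 19 (T↔G).
That gives 7 mismatches out of 29 aligned sites, so the Hamming distance is 7.

7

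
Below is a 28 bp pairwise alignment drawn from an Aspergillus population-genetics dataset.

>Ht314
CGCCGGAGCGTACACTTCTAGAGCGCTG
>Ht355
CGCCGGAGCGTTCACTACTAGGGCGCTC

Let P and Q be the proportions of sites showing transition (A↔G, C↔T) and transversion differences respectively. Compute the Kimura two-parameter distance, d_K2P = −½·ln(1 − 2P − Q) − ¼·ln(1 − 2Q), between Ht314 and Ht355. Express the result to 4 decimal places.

Differing sites — 12:A/T (Tv); 17:T/A (Tv); 22:A/G (Ti); 28:G/C (Tv).
Of the 4 differences, 1 transition and 3 transversions over 28 sites: P = 1/28 = 0.035714, Q = 3/28 = 0.107143.
d = −0.5·ln(0.821429) − 0.25·ln(0.785714) = −0.5·(-0.196710) − 0.25·(-0.241162) = 0.1586.

0.1586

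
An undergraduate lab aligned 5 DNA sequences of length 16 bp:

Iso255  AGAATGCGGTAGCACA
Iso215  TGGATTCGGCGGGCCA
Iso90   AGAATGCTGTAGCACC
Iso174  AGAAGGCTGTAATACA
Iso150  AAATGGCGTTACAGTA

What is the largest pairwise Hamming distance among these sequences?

Pairwise Hamming distances:
  Iso255 vs Iso215: 7
  Iso255 vs Iso90: 2
  Iso255 vs Iso174: 4
  Iso255 vs Iso150: 8
  Iso215 vs Iso90: 9
  Iso215 vs Iso174: 10
  Iso215 vs Iso150: 13
  Iso90 vs Iso174: 4
  Iso90 vs Iso150: 10
  Iso174 vs Iso150: 8
The largest is 13, between Iso215 and Iso150.

13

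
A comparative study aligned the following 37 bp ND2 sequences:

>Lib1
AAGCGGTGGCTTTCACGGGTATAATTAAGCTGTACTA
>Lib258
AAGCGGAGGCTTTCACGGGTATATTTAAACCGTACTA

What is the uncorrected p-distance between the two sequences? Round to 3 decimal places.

0.108

The sequences differ at positions 7 (T/A), 24 (A/T), 29 (G/A), 31 (T/C).
There are 4 differences over 37 sites, so p = 4/37 = 0.108.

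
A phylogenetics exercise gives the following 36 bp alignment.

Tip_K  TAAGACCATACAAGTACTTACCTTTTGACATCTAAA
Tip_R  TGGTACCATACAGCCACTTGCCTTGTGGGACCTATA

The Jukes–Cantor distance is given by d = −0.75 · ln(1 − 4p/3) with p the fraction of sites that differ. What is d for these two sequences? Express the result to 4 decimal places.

The sequences differ at positions 2 (A/G), 3 (A/G), 4 (G/T), 13 (A/G), 14 (G/C), 15 (T/C), 20 (A/G), 25 (T/G), 28 (A/G), 29 (C/G), 31 (T/C), 35 (A/T).
p = 12/36 = 0.333333.
d = −0.75 · ln(1 − (4/3)·0.333333) = −0.75 · ln(0.555556) = −0.75 · (-0.587786) = 0.4408.

0.4408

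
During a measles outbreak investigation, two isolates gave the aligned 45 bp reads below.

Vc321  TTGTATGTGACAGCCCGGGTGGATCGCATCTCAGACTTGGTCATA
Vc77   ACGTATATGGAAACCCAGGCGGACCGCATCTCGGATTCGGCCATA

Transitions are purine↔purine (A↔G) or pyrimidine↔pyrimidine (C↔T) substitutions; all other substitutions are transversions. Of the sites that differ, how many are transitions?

11

The sequences differ at positions 1 (T/A, transversion), 2 (T/C, transition), 7 (G/A, transition), 10 (A/G, transition), 11 (C/A, transversion), 13 (G/A, transition), 17 (G/A, transition), 20 (T/C, transition), 24 (T/C, transition), 33 (A/G, transition), 36 (C/T, transition), 38 (T/C, transition), 41 (T/C, transition).
Of the 13 differences, 11 transitions and 2 transversions, so the answer is 11.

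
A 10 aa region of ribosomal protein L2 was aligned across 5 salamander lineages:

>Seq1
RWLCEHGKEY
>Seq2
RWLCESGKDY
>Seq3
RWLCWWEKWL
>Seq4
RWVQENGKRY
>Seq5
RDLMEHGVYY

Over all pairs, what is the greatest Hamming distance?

8

Pairwise Hamming distances:
  Seq1 vs Seq2: 2
  Seq1 vs Seq3: 5
  Seq1 vs Seq4: 4
  Seq1 vs Seq5: 4
  Seq2 vs Seq3: 5
  Seq2 vs Seq4: 4
  Seq2 vs Seq5: 5
  Seq3 vs Seq4: 7
  Seq3 vs Seq5: 8
  Seq4 vs Seq5: 6
The largest is 8, between Seq3 and Seq5.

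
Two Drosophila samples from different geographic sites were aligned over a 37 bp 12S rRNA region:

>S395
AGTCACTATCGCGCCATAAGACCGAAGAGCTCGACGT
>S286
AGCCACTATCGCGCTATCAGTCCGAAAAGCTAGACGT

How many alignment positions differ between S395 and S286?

The sequences differ at positions 3 (T/C), 15 (C/T), 18 (A/C), 21 (A/T), 27 (G/A), 32 (C/A).
That gives 6 mismatches out of 37 aligned sites, so the Hamming distance is 6.

6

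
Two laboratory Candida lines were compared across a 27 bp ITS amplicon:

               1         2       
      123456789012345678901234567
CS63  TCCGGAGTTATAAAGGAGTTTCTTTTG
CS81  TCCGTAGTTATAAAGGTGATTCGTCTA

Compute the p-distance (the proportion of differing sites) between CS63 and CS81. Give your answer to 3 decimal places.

0.222

Differing sites — 5:G/T; 17:A/T; 19:T/A; 23:T/G; 25:T/C; 27:G/A.
There are 6 differences over 27 sites, so p = 6/27 = 0.222.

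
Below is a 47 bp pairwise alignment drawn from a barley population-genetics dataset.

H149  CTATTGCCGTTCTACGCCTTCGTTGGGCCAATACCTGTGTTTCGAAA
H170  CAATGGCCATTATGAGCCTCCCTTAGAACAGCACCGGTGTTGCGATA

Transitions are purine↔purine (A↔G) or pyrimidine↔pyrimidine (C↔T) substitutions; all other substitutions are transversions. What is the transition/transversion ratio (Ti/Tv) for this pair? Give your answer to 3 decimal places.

0.778

The sequences differ at positions 2 (T/A, transversion), 5 (T/G, transversion), 9 (G/A, transition), 12 (C/A, transversion), 14 (A/G, transition), 15 (C/A, transversion), 20 (T/C, transition), 22 (G/C, transversion), 25 (G/A, transition), 27 (G/A, transition), 28 (C/A, transversion), 31 (A/G, transition), 32 (T/C, transition), 36 (T/G, transversion), 42 (T/G, transversion), 46 (A/T, transversion).
Of the 16 differences, 7 transitions and 9 transversions, so Ti/Tv = 7/9 = 0.778.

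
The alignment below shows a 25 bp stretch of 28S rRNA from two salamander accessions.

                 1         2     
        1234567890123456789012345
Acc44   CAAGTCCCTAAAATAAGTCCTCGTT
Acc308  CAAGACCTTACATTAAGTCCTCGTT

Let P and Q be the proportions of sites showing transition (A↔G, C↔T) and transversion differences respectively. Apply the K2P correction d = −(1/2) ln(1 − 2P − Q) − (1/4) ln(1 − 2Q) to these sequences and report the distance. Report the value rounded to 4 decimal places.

Mismatches occur at site 5 (T/A, transversion), site 8 (C/T, transition), site 11 (A/C, transversion), site 13 (A/T, transversion).
Of the 4 differences, 1 transition and 3 transversions over 25 sites: P = 1/25 = 0.040000, Q = 3/25 = 0.120000.
d = −0.5·ln(0.800000) − 0.25·ln(0.760000) = −0.5·(-0.223144) − 0.25·(-0.274437) = 0.1802.

0.1802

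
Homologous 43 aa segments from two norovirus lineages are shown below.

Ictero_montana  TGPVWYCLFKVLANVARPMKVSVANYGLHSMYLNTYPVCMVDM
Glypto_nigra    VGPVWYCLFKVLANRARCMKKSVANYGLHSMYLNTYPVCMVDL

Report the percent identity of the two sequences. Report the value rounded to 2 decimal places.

88.37%

Differing sites — 1:T/V; 15:V/R; 18:P/C; 21:V/K; 43:M/L.
38 of the 43 sites match, so the percent identity is 38/43 × 100 = 88.37%.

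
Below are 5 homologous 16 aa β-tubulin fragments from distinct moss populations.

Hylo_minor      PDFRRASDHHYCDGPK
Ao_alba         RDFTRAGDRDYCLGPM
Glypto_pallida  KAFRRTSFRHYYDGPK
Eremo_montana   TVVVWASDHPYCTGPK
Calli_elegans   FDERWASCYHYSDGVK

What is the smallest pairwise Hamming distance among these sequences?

6

Pairwise Hamming distances:
  Hylo_minor vs Ao_alba: 7
  Hylo_minor vs Glypto_pallida: 6
  Hylo_minor vs Eremo_montana: 7
  Hylo_minor vs Calli_elegans: 7
  Ao_alba vs Glypto_pallida: 10
  Ao_alba vs Eremo_montana: 10
  Ao_alba vs Calli_elegans: 12
  Glypto_pallida vs Eremo_montana: 11
  Glypto_pallida vs Calli_elegans: 9
  Eremo_montana vs Calli_elegans: 10
The smallest is 6, between Hylo_minor and Glypto_pallida.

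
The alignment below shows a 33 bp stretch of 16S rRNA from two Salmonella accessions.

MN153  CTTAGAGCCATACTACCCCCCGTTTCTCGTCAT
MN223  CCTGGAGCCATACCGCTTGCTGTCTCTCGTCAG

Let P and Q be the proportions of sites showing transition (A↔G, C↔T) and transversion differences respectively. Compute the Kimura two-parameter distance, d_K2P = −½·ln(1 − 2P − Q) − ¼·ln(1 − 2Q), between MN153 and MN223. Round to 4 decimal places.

0.4265

Differing sites — 2:T/C (Ti); 4:A/G (Ti); 14:T/C (Ti); 15:A/G (Ti); 17:C/T (Ti); 18:C/T (Ti); 19:C/G (Tv); 21:C/T (Ti); 24:T/C (Ti); 33:T/G (Tv).
Of the 10 differences, 8 transitions and 2 transversions over 33 sites: P = 8/33 = 0.242424, Q = 2/33 = 0.060606.
d = −0.5·ln(0.454546) − 0.25·ln(0.878788) = −0.5·(-0.788456) − 0.25·(-0.129212) = 0.4265.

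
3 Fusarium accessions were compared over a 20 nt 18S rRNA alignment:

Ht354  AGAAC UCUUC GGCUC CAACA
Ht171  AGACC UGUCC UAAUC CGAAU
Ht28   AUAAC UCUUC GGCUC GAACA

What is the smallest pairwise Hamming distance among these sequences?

2

Pairwise Hamming distances:
  Ht354 vs Ht171: 9
  Ht354 vs Ht28: 2
  Ht171 vs Ht28: 11
The smallest is 2, between Ht354 and Ht28.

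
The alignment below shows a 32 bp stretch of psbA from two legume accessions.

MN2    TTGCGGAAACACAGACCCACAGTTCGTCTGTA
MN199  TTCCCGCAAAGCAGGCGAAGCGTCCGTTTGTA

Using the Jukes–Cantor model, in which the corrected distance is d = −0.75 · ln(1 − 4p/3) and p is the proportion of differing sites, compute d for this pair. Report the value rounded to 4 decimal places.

The sequences differ at positions 3 (G/C), 5 (G/C), 7 (A/C), 10 (C/A), 11 (A/G), 15 (A/G), 17 (C/G), 18 (C/A), 20 (C/G), 21 (A/C), 24 (T/C), 28 (C/T).
p = 12/32 = 0.375000.
d = −0.75 · ln(1 − (4/3)·0.375000) = −0.75 · ln(0.500000) = −0.75 · (-0.693147) = 0.5199.

0.5199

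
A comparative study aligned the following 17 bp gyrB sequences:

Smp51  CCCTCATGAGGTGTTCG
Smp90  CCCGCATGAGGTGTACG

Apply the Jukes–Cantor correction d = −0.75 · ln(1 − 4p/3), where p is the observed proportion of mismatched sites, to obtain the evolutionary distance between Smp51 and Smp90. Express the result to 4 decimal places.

The sequences differ at positions 4 (T/G), 15 (T/A).
p = 2/17 = 0.117647.
d = −0.75 · ln(1 − (4/3)·0.117647) = −0.75 · ln(0.843137) = −0.75 · (-0.170626) = 0.1280.

0.1280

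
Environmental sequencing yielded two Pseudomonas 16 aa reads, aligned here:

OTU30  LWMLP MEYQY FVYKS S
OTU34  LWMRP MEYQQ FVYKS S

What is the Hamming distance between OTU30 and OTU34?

The sequences differ at positions 4 (L/R), 10 (Y/Q).
That gives 2 mismatches out of 16 aligned sites, so the Hamming distance is 2.

2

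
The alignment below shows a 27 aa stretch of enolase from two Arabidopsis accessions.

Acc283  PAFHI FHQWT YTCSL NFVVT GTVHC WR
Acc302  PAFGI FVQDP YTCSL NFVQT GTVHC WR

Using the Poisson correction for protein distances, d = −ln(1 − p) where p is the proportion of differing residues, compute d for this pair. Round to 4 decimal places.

Mismatches occur at site 4 (H↔G), site 7 (H↔V), site 9 (W↔D), site 10 (T↔P), site 19 (V↔Q).
p = 5/27 = 0.185185.
d = −ln(1 − 0.185185) = −ln(0.814815) = 0.2048.

0.2048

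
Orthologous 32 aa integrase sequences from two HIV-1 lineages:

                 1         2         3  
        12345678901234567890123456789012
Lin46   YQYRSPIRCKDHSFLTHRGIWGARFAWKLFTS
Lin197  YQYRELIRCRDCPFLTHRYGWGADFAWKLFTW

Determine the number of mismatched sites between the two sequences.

The sequences differ at positions 5 (S/E), 6 (P/L), 10 (K/R), 12 (H/C), 13 (S/P), 19 (G/Y), 20 (I/G), 24 (R/D), 32 (S/W).
That gives 9 mismatches out of 32 aligned sites, so the Hamming distance is 9.

9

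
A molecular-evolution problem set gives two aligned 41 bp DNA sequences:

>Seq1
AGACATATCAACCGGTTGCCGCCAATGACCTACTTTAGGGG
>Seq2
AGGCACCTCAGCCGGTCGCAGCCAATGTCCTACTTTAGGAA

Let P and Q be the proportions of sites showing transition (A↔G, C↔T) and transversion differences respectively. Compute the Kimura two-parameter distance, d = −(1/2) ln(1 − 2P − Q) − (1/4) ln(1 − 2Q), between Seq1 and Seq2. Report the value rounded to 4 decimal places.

0.2673

Mismatches occur at site 3 (A→G, transition), site 6 (T→C, transition), site 7 (A→C, transversion), site 11 (A→G, transition), site 17 (T→C, transition), site 20 (C→A, transversion), site 28 (A→T, transversion), site 40 (G→A, transition), site 41 (G→A, transition).
Of the 9 differences, 6 transitions and 3 transversions over 41 sites: P = 6/41 = 0.146341, Q = 3/41 = 0.073171.
d = −0.5·ln(0.634147) − 0.25·ln(0.853658) = −0.5·(-0.455474) − 0.25·(-0.158225) = 0.2673.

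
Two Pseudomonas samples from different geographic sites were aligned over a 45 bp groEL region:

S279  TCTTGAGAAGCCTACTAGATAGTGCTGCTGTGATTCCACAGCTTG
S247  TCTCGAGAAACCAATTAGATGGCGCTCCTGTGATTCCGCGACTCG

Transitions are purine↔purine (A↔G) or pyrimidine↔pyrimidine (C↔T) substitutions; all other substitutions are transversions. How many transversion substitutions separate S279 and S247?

Mismatches occur at site 4 (T↔C, transition), site 10 (G↔A, transition), site 13 (T↔A, transversion), site 15 (C↔T, transition), site 21 (A↔G, transition), site 23 (T↔C, transition), site 27 (G↔C, transversion), site 38 (A↔G, transition), site 40 (A↔G, transition), site 41 (G↔A, transition), site 44 (T↔C, transition).
Of the 11 differences, 9 transitions and 2 transversions, so the answer is 2.

2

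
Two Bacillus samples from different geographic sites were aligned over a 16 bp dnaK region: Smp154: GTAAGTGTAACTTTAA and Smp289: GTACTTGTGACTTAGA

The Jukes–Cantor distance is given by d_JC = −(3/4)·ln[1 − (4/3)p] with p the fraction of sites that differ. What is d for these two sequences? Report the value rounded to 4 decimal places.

0.4042

Mismatches occur at site 4 (A→C), site 5 (G→T), site 9 (A→G), site 14 (T→A), site 15 (A→G).
p = 5/16 = 0.312500.
d = −0.75 · ln(1 − (4/3)·0.312500) = −0.75 · ln(0.583333) = −0.75 · (-0.538997) = 0.4042.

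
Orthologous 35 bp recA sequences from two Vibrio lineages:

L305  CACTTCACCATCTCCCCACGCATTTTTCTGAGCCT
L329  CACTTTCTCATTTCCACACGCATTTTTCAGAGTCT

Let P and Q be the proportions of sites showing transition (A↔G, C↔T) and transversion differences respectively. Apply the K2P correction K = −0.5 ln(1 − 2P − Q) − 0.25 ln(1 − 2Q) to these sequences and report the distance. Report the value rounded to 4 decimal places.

0.2357

The sequences differ at positions 6 (C/T, transition), 7 (A/C, transversion), 8 (C/T, transition), 12 (C/T, transition), 16 (C/A, transversion), 29 (T/A, transversion), 33 (C/T, transition).
Of the 7 differences, 4 transitions and 3 transversions over 35 sites: P = 4/35 = 0.114286, Q = 3/35 = 0.085714.
d = −0.5·ln(0.685714) − 0.25·ln(0.828572) = −0.5·(-0.377295) − 0.25·(-0.188052) = 0.2357.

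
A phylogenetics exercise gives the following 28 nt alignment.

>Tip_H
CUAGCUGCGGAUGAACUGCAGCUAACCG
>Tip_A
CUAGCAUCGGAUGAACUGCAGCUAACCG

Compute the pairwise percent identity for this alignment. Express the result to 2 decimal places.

Differing sites — 6:U/A; 7:G/U.
26 of the 28 sites match, so the percent identity is 26/28 × 100 = 92.86%.

92.86%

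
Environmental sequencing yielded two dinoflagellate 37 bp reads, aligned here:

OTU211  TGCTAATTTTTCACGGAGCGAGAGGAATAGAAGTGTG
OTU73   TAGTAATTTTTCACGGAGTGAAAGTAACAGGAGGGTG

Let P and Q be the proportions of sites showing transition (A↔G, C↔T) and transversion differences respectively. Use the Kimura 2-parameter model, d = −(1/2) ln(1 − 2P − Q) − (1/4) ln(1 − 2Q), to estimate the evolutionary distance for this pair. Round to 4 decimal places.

0.2607

The sequences differ at positions 2 (G/A, transition), 3 (C/G, transversion), 19 (C/T, transition), 22 (G/A, transition), 25 (G/T, transversion), 28 (T/C, transition), 31 (A/G, transition), 34 (T/G, transversion).
Of the 8 differences, 5 transitions and 3 transversions over 37 sites: P = 5/37 = 0.135135, Q = 3/37 = 0.081081.
d = −0.5·ln(0.648649) − 0.25·ln(0.837838) = −0.5·(-0.432864) − 0.25·(-0.176931) = 0.2607.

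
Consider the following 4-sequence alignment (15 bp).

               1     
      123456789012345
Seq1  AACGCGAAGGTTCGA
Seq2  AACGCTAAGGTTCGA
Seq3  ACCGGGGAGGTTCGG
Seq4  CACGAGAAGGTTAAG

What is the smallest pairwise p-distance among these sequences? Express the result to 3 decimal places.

0.067

Pairwise Hamming distances:
  Seq1 vs Seq2: 1
  Seq1 vs Seq3: 4
  Seq1 vs Seq4: 5
  Seq2 vs Seq3: 5
  Seq2 vs Seq4: 6
  Seq3 vs Seq4: 6
The smallest is 1 mismatch, between Seq1 and Seq2; p = 1/15 = 0.067.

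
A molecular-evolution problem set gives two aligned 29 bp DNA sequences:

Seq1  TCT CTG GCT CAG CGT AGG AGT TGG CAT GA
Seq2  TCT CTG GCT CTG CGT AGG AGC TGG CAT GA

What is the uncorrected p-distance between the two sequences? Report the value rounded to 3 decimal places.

0.069

The sequences differ at positions 11 (A/T), 21 (T/C).
There are 2 differences over 29 sites, so p = 2/29 = 0.069.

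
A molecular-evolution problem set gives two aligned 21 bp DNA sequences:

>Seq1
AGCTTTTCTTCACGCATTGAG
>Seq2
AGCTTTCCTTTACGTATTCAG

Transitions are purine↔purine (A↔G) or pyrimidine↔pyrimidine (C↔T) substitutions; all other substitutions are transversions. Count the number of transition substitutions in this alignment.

3

Mismatches occur at site 7 (T↔C, transition), site 11 (C↔T, transition), site 15 (C↔T, transition), site 19 (G↔C, transversion).
Of the 4 differences, 3 transitions and 1 transversion, so the answer is 3.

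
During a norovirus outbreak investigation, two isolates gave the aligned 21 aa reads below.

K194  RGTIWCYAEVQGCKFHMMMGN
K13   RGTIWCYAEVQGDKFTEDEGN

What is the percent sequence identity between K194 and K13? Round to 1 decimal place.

76.2%

The sequences differ at positions 13 (C/D), 16 (H/T), 17 (M/E), 18 (M/D), 19 (M/E).
16 of the 21 sites match, so the percent identity is 16/21 × 100 = 76.2%.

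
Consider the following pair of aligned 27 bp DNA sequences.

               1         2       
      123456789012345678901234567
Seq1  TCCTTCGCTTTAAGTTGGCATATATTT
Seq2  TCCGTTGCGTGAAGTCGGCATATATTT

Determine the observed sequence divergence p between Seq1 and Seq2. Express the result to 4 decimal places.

Mismatches occur at site 4 (T/G), site 6 (C/T), site 9 (T/G), site 11 (T/G), site 16 (T/C).
There are 5 differences over 27 sites, so p = 5/27 = 0.1852.

0.1852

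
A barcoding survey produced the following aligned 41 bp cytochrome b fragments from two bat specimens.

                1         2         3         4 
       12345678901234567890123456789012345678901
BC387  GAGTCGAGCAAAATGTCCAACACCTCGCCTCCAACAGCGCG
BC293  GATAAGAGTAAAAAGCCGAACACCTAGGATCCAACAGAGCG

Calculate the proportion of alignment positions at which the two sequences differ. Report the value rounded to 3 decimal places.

Mismatches occur at site 3 (G↔T), site 4 (T↔A), site 5 (C↔A), site 9 (C↔T), site 14 (T↔A), site 16 (T↔C), site 18 (C↔G), site 26 (C↔A), site 28 (C↔G), site 29 (C↔A), site 38 (C↔A).
There are 11 differences over 41 sites, so p = 11/41 = 0.268.

0.268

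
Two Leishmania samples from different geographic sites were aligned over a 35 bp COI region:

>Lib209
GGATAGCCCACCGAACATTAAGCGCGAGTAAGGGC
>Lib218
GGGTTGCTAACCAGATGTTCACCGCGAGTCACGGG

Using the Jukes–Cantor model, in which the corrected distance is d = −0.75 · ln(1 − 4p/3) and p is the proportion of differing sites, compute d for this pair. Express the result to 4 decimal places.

0.5128

Differing sites — 3:A/G; 5:A/T; 8:C/T; 9:C/A; 13:G/A; 14:A/G; 16:C/T; 17:A/G; 20:A/C; 22:G/C; 30:A/C; 32:G/C; 35:C/G.
p = 13/35 = 0.371429.
d = −0.75 · ln(1 − (4/3)·0.371429) = −0.75 · ln(0.504761) = −0.75 · (-0.683670) = 0.5128.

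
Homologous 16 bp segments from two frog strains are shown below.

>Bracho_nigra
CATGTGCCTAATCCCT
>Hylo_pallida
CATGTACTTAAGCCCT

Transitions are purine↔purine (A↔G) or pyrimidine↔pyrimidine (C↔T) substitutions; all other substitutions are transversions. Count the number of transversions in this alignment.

1

Mismatches occur at site 6 (G→A, transition), site 8 (C→T, transition), site 12 (T→G, transversion).
Of the 3 differences, 2 transitions and 1 transversion, so the answer is 1.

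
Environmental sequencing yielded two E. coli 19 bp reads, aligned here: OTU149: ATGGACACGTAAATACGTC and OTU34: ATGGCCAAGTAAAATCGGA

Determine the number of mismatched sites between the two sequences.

6

The sequences differ at positions 5 (A/C), 8 (C/A), 14 (T/A), 15 (A/T), 18 (T/G), 19 (C/A).
That gives 6 mismatches out of 19 aligned sites, so the Hamming distance is 6.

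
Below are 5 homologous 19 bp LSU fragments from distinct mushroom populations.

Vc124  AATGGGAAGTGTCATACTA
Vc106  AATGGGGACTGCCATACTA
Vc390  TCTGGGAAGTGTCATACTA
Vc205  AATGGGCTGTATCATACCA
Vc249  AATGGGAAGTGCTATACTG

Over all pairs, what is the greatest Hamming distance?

Pairwise Hamming distances:
  Vc124 vs Vc106: 3
  Vc124 vs Vc390: 2
  Vc124 vs Vc205: 4
  Vc124 vs Vc249: 3
  Vc106 vs Vc390: 5
  Vc106 vs Vc205: 6
  Vc106 vs Vc249: 4
  Vc390 vs Vc205: 6
  Vc390 vs Vc249: 5
  Vc205 vs Vc249: 7
The largest is 7, between Vc205 and Vc249.

7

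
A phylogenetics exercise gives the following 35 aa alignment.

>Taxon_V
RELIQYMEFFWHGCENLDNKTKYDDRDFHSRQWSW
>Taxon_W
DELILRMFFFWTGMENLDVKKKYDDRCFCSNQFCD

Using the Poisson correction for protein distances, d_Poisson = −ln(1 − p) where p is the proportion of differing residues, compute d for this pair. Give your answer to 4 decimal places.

0.5108

Differing sites — 1:R/D; 5:Q/L; 6:Y/R; 8:E/F; 12:H/T; 14:C/M; 19:N/V; 21:T/K; 27:D/C; 29:H/C; 31:R/N; 33:W/F; 34:S/C; 35:W/D.
p = 14/35 = 0.400000.
d = −ln(1 − 0.400000) = −ln(0.600000) = 0.5108.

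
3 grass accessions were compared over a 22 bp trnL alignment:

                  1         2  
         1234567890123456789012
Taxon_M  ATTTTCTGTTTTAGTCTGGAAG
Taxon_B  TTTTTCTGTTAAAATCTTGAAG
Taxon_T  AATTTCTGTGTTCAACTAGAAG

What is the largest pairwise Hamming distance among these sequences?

8

Pairwise Hamming distances:
  Taxon_M vs Taxon_B: 5
  Taxon_M vs Taxon_T: 6
  Taxon_B vs Taxon_T: 8
The largest is 8, between Taxon_B and Taxon_T.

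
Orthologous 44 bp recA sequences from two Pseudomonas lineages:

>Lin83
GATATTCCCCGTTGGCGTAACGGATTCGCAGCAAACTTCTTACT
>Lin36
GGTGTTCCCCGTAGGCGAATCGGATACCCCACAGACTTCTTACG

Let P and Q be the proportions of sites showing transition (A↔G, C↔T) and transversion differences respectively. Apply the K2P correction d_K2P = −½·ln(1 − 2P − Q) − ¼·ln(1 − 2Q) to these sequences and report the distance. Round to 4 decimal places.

Differing sites — 2:A/G (Ti); 4:A/G (Ti); 13:T/A (Tv); 18:T/A (Tv); 20:A/T (Tv); 26:T/A (Tv); 28:G/C (Tv); 30:A/C (Tv); 31:G/A (Ti); 34:A/G (Ti); 44:T/G (Tv).
Of the 11 differences, 4 transitions and 7 transversions over 44 sites: P = 4/44 = 0.090909, Q = 7/44 = 0.159091.
d = −0.5·ln(0.659091) − 0.25·ln(0.681818) = −0.5·(-0.416894) − 0.25·(-0.382993) = 0.3042.

0.3042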